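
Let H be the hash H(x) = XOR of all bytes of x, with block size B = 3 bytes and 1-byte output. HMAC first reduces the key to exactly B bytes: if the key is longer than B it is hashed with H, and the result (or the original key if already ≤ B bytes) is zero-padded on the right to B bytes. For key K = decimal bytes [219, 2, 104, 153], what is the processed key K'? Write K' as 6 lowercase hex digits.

280000

|K| = 4 > B = 3, so first hash the key.
H(K): XOR db⊕02⊕68⊕99 = 28.
Zero-pad H(K) = 28 to 3 bytes: K' = 28 00 00.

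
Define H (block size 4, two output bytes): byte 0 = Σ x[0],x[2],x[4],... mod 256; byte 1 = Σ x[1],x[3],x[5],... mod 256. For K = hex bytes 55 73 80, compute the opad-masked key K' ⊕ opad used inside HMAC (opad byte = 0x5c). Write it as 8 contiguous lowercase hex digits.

092fdc5c

Key hex bytes 55 73 80 is 3 bytes ≤ B = 4; zero-pad to 4 bytes: K' = 55 73 80 00.
XOR each byte with 0x5c: 55⊕5c=09, 73⊕5c=2f, 80⊕5c=dc, 00⊕5c=5c.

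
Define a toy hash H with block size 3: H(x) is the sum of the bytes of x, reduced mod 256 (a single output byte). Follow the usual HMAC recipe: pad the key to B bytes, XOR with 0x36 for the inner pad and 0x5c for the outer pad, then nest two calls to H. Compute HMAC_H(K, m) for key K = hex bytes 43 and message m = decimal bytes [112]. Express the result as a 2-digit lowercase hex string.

Key hex bytes 43 is 1 byte ≤ B = 3; zero-pad to 3 bytes: K' = 43 00 00.
K' ⊕ ipad = 75 36 36.  K' ⊕ opad = 1f 5c 5c.
Inner input = (K'⊕ipad) ∥ m = 75 36 36 ∥ 70.
Inner hash: sum = 117+54+54+112 = 337; mod 256 = 81 → 51.
Outer input = (K'⊕opad) ∥ inner = 1f 5c 5c ∥ 51.
Outer hash (tag): sum = 31+92+92+81 = 296; mod 256 = 40 → 28.

28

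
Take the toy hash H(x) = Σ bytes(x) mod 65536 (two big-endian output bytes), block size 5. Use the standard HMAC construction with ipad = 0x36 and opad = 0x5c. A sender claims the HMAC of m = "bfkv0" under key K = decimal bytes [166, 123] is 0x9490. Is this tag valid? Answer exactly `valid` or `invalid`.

Key decimal bytes [166, 123] = a6 7b is 2 bytes ≤ B = 5; zero-pad to 5 bytes: K' = a6 7b 00 00 00.
K' ⊕ ipad = 90 4d 36 36 36; K' ⊕ opad = fa 27 5c 5c 5c.
Inner hash: sum = 144+77+54+54+54+98+102+107+118+48 = 856 → 03 58.
Outer hash (recomputed tag): sum = 250+39+92+92+92+3+88 = 656 → 02 90.
Recomputed tag = 0290; claimed = 9490 → mismatch.

invalid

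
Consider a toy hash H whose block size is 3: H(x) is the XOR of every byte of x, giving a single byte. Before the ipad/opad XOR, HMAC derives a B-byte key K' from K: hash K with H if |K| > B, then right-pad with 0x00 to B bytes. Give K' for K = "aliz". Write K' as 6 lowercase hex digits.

1e0000

|K| = 4 > B = 3, so first hash the key.
H(K): XOR 61⊕6c⊕69⊕7a = 1e.
Zero-pad H(K) = 1e to 3 bytes: K' = 1e 00 00.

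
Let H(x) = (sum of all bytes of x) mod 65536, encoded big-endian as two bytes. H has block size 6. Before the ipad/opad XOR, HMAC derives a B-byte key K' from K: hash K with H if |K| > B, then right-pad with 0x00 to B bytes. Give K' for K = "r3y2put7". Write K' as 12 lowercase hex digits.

02e000000000

|K| = 8 > B = 6, so first hash the key.
H(K): sum = 114+51+121+50+112+117+116+55 = 736 → 02 e0.
Zero-pad H(K) = 02 e0 to 6 bytes: K' = 02 e0 00 00 00 00.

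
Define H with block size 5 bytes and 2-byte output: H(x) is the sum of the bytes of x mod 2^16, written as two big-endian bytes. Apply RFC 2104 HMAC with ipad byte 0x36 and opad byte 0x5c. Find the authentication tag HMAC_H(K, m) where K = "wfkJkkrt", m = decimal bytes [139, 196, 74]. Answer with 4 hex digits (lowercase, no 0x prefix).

026f

Key "wfkJkkrt" = 77 66 6b 4a 6b 6b 72 74 is 8 bytes > B = 5, so hash it first: H(key) = 03 4e, then zero-pad to 5 bytes: K' = 03 4e 00 00 00.
K' ⊕ ipad = 35 78 36 36 36.  K' ⊕ opad = 5f 12 5c 5c 5c.
Inner input = (K'⊕ipad) ∥ m = 35 78 36 36 36 ∥ 8b c4 4a.
Inner hash: sum = 53+120+54+54+54+139+196+74 = 744 → 02 e8.
Outer input = (K'⊕opad) ∥ inner = 5f 12 5c 5c 5c ∥ 02 e8.
Outer hash (tag): sum = 95+18+92+92+92+2+232 = 623 → 02 6f.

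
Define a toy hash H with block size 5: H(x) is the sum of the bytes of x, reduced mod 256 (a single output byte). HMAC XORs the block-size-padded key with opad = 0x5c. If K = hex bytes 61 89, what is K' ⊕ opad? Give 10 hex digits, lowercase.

3dd55c5c5c

Key hex bytes 61 89 is 2 bytes ≤ B = 5; zero-pad to 5 bytes: K' = 61 89 00 00 00.
XOR each byte with 0x5c: 61⊕5c=3d, 89⊕5c=d5, 00⊕5c=5c, 00⊕5c=5c, 00⊕5c=5c.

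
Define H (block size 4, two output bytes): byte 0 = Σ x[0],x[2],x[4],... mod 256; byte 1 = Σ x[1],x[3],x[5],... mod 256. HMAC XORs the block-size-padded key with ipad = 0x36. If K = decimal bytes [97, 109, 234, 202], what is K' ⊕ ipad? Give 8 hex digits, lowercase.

575bdcfc

Key decimal bytes [97, 109, 234, 202] = 61 6d ea ca is exactly B = 4 bytes: K' = 61 6d ea ca.
XOR each byte with 0x36: 61⊕36=57, 6d⊕36=5b, ea⊕36=dc, ca⊕36=fc.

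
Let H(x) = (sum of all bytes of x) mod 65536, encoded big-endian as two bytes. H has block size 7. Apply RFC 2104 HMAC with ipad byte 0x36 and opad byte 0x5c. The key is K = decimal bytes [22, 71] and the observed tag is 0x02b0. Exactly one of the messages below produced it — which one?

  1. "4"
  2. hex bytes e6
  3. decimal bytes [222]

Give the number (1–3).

3

Key decimal bytes [22, 71] = 16 47 is 2 bytes ≤ B = 7; zero-pad to 7 bytes: K' = 16 47 00 00 00 00 00.
K' ⊕ ipad = 20 71 36 36 36 36 36; K' ⊕ opad = 4a 1b 5c 5c 5c 5c 5c.
m1: inner = H(20 71 36 36 36 36 36 34) = 01 d3; tag = H(4a 1b 5c 5c 5c 5c 5c 01 d3) = 0305
m2: inner = H(20 71 36 36 36 36 36 e6) = 02 85; tag = H(4a 1b 5c 5c 5c 5c 5c 02 85) = 02b8
m3: inner = H(20 71 36 36 36 36 36 de) = 02 7d; tag = H(4a 1b 5c 5c 5c 5c 5c 02 7d) = 02b0 ← matches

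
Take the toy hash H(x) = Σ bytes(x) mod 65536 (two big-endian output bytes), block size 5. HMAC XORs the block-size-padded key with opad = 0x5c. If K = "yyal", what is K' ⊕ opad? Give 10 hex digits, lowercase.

25253d305c

Key "yyal" = 79 79 61 6c is 4 bytes ≤ B = 5; zero-pad to 5 bytes: K' = 79 79 61 6c 00.
XOR each byte with 0x5c: 79⊕5c=25, 79⊕5c=25, 61⊕5c=3d, 6c⊕5c=30, 00⊕5c=5c.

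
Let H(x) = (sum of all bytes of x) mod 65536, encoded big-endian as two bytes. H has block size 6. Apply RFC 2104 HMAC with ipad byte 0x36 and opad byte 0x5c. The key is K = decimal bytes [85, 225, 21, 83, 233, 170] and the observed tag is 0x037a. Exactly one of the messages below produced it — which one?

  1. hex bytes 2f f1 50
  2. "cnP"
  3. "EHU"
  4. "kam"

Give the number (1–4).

Key decimal bytes [85, 225, 21, 83, 233, 170] = 55 e1 15 53 e9 aa is exactly B = 6 bytes: K' = 55 e1 15 53 e9 aa.
K' ⊕ ipad = 63 d7 23 65 df 9c; K' ⊕ opad = 09 bd 49 0f b5 f6.
m1: inner = H(63 d7 23 65 df 9c 2f f1 50) = 04 ad; tag = H(09 bd 49 0f b5 f6 04 ad) = 037a ← matches
m2: inner = H(63 d7 23 65 df 9c 63 6e 50) = 04 5e; tag = H(09 bd 49 0f b5 f6 04 5e) = 032b
m3: inner = H(63 d7 23 65 df 9c 45 48 55) = 04 1f; tag = H(09 bd 49 0f b5 f6 04 1f) = 02ec
m4: inner = H(63 d7 23 65 df 9c 6b 61 6d) = 04 76; tag = H(09 bd 49 0f b5 f6 04 76) = 0343

1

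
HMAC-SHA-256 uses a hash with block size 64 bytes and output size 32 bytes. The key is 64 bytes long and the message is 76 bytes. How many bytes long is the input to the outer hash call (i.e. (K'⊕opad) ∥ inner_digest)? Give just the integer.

Key is 64 ≤ 64 bytes, zero-padded: |K'| = 64.
Outer input = (K'⊕opad) ∥ H(inner) → 64 + 32 = 96 bytes.

96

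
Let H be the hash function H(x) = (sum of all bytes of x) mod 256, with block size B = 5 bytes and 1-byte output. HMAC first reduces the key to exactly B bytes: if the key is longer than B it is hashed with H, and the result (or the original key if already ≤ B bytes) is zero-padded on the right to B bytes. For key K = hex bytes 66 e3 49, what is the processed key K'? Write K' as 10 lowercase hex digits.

66e3490000

Key hex bytes 66 e3 49 is 3 bytes ≤ B = 5; zero-pad to 5 bytes: K' = 66 e3 49 00 00.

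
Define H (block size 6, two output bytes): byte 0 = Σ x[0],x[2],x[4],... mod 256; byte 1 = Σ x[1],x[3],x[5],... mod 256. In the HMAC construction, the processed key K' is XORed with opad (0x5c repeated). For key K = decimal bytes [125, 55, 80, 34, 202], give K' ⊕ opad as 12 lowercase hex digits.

Key decimal bytes [125, 55, 80, 34, 202] = 7d 37 50 22 ca is 5 bytes ≤ B = 6; zero-pad to 6 bytes: K' = 7d 37 50 22 ca 00.
XOR each byte with 0x5c: 7d⊕5c=21, 37⊕5c=6b, 50⊕5c=0c, 22⊕5c=7e, ca⊕5c=96, 00⊕5c=5c.

216b0c7e965c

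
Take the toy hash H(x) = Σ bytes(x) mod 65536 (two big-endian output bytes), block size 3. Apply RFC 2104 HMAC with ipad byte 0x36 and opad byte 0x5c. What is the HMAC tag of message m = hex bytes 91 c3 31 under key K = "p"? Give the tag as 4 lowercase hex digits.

Key "p" = 70 is 1 byte ≤ B = 3; zero-pad to 3 bytes: K' = 70 00 00.
K' ⊕ ipad = 46 36 36.  K' ⊕ opad = 2c 5c 5c.
Inner input = (K'⊕ipad) ∥ m = 46 36 36 ∥ 91 c3 31.
Inner hash: sum = 70+54+54+145+195+49 = 567 → 02 37.
Outer input = (K'⊕opad) ∥ inner = 2c 5c 5c ∥ 02 37.
Outer hash (tag): sum = 44+92+92+2+55 = 285 → 01 1d.

011d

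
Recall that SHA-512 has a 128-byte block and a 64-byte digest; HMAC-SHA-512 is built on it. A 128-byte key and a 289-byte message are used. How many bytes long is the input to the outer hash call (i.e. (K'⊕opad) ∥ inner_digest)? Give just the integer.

192

Key is 128 ≤ 128 bytes, zero-padded: |K'| = 128.
Outer input = (K'⊕opad) ∥ H(inner) → 128 + 64 = 192 bytes.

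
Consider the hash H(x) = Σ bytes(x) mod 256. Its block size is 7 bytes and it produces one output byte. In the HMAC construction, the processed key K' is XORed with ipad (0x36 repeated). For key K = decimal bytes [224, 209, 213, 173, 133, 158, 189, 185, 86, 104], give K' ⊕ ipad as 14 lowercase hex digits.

bc363636363636

Key decimal bytes [224, 209, 213, 173, 133, 158, 189, 185, 86, 104] = e0 d1 d5 ad 85 9e bd b9 56 68 is 10 bytes > B = 7, so hash it first: H(key) = 8a, then zero-pad to 7 bytes: K' = 8a 00 00 00 00 00 00.
XOR each byte with 0x36: 8a⊕36=bc, 00⊕36=36, 00⊕36=36, 00⊕36=36, 00⊕36=36, 00⊕36=36, 00⊕36=36.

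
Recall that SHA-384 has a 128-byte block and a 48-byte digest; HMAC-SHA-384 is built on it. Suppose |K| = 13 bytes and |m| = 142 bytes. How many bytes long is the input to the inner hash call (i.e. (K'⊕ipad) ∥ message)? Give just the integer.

270

Key is 13 ≤ 128 bytes, zero-padded: |K'| = 128.
Inner input = (K'⊕ipad) ∥ m → 128 + 142 = 270 bytes.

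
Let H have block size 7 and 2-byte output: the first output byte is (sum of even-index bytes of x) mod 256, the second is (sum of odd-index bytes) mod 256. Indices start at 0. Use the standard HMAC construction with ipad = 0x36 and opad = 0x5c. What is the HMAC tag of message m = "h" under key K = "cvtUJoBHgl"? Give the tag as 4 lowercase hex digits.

Key "cvtUJoBHgl" = 63 76 74 55 4a 6f 42 48 67 6c is 10 bytes > B = 7, so hash it first: H(key) = ca ee, then zero-pad to 7 bytes: K' = ca ee 00 00 00 00 00.
K' ⊕ ipad = fc d8 36 36 36 36 36.  K' ⊕ opad = 96 b2 5c 5c 5c 5c 5c.
Inner input = (K'⊕ipad) ∥ m = fc d8 36 36 36 36 36 ∥ 68.
Inner hash: even-index sum = 414 mod 256 = 158; odd-index sum = 428 mod 256 = 172 → 9e ac.
Outer input = (K'⊕opad) ∥ inner = 96 b2 5c 5c 5c 5c 5c ∥ 9e ac.
Outer hash (tag): even-index sum = 598 mod 256 = 86; odd-index sum = 520 mod 256 = 8 → 56 08.

5608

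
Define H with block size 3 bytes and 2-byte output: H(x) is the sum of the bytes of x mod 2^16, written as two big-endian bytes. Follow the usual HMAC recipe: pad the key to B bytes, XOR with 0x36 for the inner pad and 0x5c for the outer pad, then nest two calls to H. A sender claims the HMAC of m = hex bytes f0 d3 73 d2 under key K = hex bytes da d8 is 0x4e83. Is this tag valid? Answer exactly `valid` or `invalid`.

Key hex bytes da d8 is 2 bytes ≤ B = 3; zero-pad to 3 bytes: K' = da d8 00.
K' ⊕ ipad = ec ee 36; K' ⊕ opad = 86 84 5c.
Inner hash: sum = 236+238+54+240+211+115+210 = 1304 → 05 18.
Outer hash (recomputed tag): sum = 134+132+92+5+24 = 387 → 01 83.
Recomputed tag = 0183; claimed = 4e83 → mismatch.

invalid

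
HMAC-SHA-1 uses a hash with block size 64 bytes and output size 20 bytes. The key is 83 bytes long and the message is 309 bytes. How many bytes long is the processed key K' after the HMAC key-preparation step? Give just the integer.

64

Key is 83 > 64 bytes, so it is hashed to 20 bytes then zero-padded to 64: |K'| = 64.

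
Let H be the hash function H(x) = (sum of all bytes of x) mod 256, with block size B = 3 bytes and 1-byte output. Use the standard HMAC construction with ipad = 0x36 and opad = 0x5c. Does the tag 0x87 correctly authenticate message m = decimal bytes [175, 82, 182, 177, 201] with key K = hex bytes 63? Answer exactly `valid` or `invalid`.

Key hex bytes 63 is 1 byte ≤ B = 3; zero-pad to 3 bytes: K' = 63 00 00.
K' ⊕ ipad = 55 36 36; K' ⊕ opad = 3f 5c 5c.
Inner hash: sum = 85+54+54+175+82+182+177+201 = 1010; mod 256 = 242 → f2.
Outer hash (recomputed tag): sum = 63+92+92+242 = 489; mod 256 = 233 → e9.
Recomputed tag = e9; claimed = 87 → mismatch.

invalid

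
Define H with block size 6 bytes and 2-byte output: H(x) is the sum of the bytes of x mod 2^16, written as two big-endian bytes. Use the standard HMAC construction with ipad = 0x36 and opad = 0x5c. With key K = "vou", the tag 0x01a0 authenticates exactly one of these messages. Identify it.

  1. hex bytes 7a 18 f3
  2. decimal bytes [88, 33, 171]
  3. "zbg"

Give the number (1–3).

Key "vou" = 76 6f 75 is 3 bytes ≤ B = 6; zero-pad to 6 bytes: K' = 76 6f 75 00 00 00.
K' ⊕ ipad = 40 59 43 36 36 36; K' ⊕ opad = 2a 33 29 5c 5c 5c.
m1: inner = H(40 59 43 36 36 36 7a 18 f3) = 03 03; tag = H(2a 33 29 5c 5c 5c 03 03) = 01a0 ← matches
m2: inner = H(40 59 43 36 36 36 58 21 ab) = 02 a2; tag = H(2a 33 29 5c 5c 5c 02 a2) = 023e
m3: inner = H(40 59 43 36 36 36 7a 62 67) = 02 c1; tag = H(2a 33 29 5c 5c 5c 02 c1) = 025d

1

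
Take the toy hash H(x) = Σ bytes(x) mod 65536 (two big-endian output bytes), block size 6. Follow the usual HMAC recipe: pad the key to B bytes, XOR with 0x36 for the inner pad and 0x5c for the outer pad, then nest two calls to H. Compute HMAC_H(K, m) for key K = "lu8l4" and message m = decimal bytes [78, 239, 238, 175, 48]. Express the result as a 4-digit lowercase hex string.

01fc

Key "lu8l4" = 6c 75 38 6c 34 is 5 bytes ≤ B = 6; zero-pad to 6 bytes: K' = 6c 75 38 6c 34 00.
K' ⊕ ipad = 5a 43 0e 5a 02 36.  K' ⊕ opad = 30 29 64 30 68 5c.
Inner input = (K'⊕ipad) ∥ m = 5a 43 0e 5a 02 36 ∥ 4e ef ee af 30.
Inner hash: sum = 90+67+14+90+2+54+78+239+238+175+48 = 1095 → 04 47.
Outer input = (K'⊕opad) ∥ inner = 30 29 64 30 68 5c ∥ 04 47.
Outer hash (tag): sum = 48+41+100+48+104+92+4+71 = 508 → 01 fc.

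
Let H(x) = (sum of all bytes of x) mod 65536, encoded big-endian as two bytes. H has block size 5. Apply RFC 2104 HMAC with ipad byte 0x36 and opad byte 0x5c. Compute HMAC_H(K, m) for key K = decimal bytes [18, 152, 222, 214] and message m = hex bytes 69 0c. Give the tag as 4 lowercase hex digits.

Key decimal bytes [18, 152, 222, 214] = 12 98 de d6 is 4 bytes ≤ B = 5; zero-pad to 5 bytes: K' = 12 98 de d6 00.
K' ⊕ ipad = 24 ae e8 e0 36.  K' ⊕ opad = 4e c4 82 8a 5c.
Inner input = (K'⊕ipad) ∥ m = 24 ae e8 e0 36 ∥ 69 0c.
Inner hash: sum = 36+174+232+224+54+105+12 = 837 → 03 45.
Outer input = (K'⊕opad) ∥ inner = 4e c4 82 8a 5c ∥ 03 45.
Outer hash (tag): sum = 78+196+130+138+92+3+69 = 706 → 02 c2.

02c2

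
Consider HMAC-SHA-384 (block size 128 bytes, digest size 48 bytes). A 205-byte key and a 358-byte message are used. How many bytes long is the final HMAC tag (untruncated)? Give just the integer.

48

The tag is one SHA-384 digest: 48 bytes.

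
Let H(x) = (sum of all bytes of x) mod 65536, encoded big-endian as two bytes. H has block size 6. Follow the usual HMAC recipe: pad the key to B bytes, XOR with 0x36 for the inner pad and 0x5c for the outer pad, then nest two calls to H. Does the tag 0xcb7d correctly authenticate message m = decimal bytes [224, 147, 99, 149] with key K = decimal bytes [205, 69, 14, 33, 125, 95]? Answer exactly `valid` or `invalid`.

invalid

Key decimal bytes [205, 69, 14, 33, 125, 95] = cd 45 0e 21 7d 5f is exactly B = 6 bytes: K' = cd 45 0e 21 7d 5f.
K' ⊕ ipad = fb 73 38 17 4b 69; K' ⊕ opad = 91 19 52 7d 21 03.
Inner hash: sum = 251+115+56+23+75+105+224+147+99+149 = 1244 → 04 dc.
Outer hash (recomputed tag): sum = 145+25+82+125+33+3+4+220 = 637 → 02 7d.
Recomputed tag = 027d; claimed = cb7d → mismatch.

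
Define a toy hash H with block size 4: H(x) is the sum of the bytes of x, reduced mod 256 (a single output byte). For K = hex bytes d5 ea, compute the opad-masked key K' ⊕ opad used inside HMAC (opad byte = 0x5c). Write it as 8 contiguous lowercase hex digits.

Key hex bytes d5 ea is 2 bytes ≤ B = 4; zero-pad to 4 bytes: K' = d5 ea 00 00.
XOR each byte with 0x5c: d5⊕5c=89, ea⊕5c=b6, 00⊕5c=5c, 00⊕5c=5c.

89b65c5c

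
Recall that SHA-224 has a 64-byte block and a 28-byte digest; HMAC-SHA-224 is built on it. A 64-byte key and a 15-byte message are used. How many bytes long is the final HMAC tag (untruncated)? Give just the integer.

The tag is one SHA-224 digest: 28 bytes.

28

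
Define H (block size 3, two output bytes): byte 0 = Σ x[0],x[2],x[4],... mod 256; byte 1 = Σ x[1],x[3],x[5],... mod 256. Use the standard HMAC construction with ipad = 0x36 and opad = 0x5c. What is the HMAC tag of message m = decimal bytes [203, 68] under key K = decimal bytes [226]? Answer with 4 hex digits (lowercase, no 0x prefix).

Key decimal bytes [226] = e2 is 1 byte ≤ B = 3; zero-pad to 3 bytes: K' = e2 00 00.
K' ⊕ ipad = d4 36 36.  K' ⊕ opad = be 5c 5c.
Inner input = (K'⊕ipad) ∥ m = d4 36 36 ∥ cb 44.
Inner hash: even-index sum = 334 mod 256 = 78; odd-index sum = 257 mod 256 = 1 → 4e 01.
Outer input = (K'⊕opad) ∥ inner = be 5c 5c ∥ 4e 01.
Outer hash (tag): even-index sum = 283 mod 256 = 27; odd-index sum = 170 mod 256 = 170 → 1b aa.

1baa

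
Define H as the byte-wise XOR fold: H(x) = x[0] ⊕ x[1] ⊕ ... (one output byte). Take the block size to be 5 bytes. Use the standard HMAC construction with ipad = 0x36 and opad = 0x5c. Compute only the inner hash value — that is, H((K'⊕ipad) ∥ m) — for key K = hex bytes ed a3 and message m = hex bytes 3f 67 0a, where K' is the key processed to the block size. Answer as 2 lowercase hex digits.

2a

Key hex bytes ed a3 is 2 bytes ≤ B = 5; zero-pad to 5 bytes: K' = ed a3 00 00 00.
K' ⊕ ipad = db 95 36 36 36.
Inner input = db 95 36 36 36 ∥ 3f 67 0a.
Inner hash: XOR db⊕95⊕36⊕36⊕36⊕3f⊕67⊕0a = 2a.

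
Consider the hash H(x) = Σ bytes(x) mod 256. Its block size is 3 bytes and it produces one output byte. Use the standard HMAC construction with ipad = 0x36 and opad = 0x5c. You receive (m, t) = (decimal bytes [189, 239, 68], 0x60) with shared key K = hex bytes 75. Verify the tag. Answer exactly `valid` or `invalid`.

invalid

Key hex bytes 75 is 1 byte ≤ B = 3; zero-pad to 3 bytes: K' = 75 00 00.
K' ⊕ ipad = 43 36 36; K' ⊕ opad = 29 5c 5c.
Inner hash: sum = 67+54+54+189+239+68 = 671; mod 256 = 159 → 9f.
Outer hash (recomputed tag): sum = 41+92+92+159 = 384; mod 256 = 128 → 80.
Recomputed tag = 80; claimed = 60 → mismatch.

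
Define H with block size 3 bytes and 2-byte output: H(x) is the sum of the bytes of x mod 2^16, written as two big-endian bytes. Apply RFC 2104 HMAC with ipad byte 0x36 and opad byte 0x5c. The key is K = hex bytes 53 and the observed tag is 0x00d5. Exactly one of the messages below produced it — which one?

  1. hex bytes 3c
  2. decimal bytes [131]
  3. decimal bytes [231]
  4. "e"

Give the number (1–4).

Key hex bytes 53 is 1 byte ≤ B = 3; zero-pad to 3 bytes: K' = 53 00 00.
K' ⊕ ipad = 65 36 36; K' ⊕ opad = 0f 5c 5c.
m1: inner = H(65 36 36 3c) = 01 0d; tag = H(0f 5c 5c 01 0d) = 00d5 ← matches
m2: inner = H(65 36 36 83) = 01 54; tag = H(0f 5c 5c 01 54) = 011c
m3: inner = H(65 36 36 e7) = 01 b8; tag = H(0f 5c 5c 01 b8) = 0180
m4: inner = H(65 36 36 65) = 01 36; tag = H(0f 5c 5c 01 36) = 00fe

1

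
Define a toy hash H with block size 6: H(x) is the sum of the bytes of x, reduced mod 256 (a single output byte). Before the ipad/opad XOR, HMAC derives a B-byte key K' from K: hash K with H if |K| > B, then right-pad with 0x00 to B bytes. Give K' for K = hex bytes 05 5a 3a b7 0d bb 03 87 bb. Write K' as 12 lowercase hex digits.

5d0000000000

|K| = 9 > B = 6, so first hash the key.
H(K): sum = 5+90+58+183+13+187+3+135+187 = 861; mod 256 = 93 → 5d.
Zero-pad H(K) = 5d to 6 bytes: K' = 5d 00 00 00 00 00.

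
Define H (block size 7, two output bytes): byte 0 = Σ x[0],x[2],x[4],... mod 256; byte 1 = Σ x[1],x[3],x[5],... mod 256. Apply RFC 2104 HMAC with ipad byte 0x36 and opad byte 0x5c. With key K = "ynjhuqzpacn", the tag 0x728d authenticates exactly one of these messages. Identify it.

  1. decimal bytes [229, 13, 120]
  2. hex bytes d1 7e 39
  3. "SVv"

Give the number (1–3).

Key "ynjhuqzpacn" = 79 6e 6a 68 75 71 7a 70 61 63 6e is 11 bytes > B = 7, so hash it first: H(key) = a1 1a, then zero-pad to 7 bytes: K' = a1 1a 00 00 00 00 00.
K' ⊕ ipad = 97 2c 36 36 36 36 36; K' ⊕ opad = fd 46 5c 5c 5c 5c 5c.
m1: inner = H(97 2c 36 36 36 36 36 e5 0d 78) = 46 f5; tag = H(fd 46 5c 5c 5c 5c 5c 46 f5) = 0644
m2: inner = H(97 2c 36 36 36 36 36 d1 7e 39) = b7 a2; tag = H(fd 46 5c 5c 5c 5c 5c b7 a2) = b3b5
m3: inner = H(97 2c 36 36 36 36 36 53 56 76) = 8f 61; tag = H(fd 46 5c 5c 5c 5c 5c 8f 61) = 728d ← matches

3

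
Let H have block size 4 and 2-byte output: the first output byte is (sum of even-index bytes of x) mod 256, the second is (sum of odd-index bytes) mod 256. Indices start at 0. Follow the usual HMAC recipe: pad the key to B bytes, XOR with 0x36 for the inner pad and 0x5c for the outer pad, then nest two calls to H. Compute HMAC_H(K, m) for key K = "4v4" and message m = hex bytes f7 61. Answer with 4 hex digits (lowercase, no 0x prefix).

cb5d

Key "4v4" = 34 76 34 is 3 bytes ≤ B = 4; zero-pad to 4 bytes: K' = 34 76 34 00.
K' ⊕ ipad = 02 40 02 36.  K' ⊕ opad = 68 2a 68 5c.
Inner input = (K'⊕ipad) ∥ m = 02 40 02 36 ∥ f7 61.
Inner hash: even-index sum = 251 mod 256 = 251; odd-index sum = 215 mod 256 = 215 → fb d7.
Outer input = (K'⊕opad) ∥ inner = 68 2a 68 5c ∥ fb d7.
Outer hash (tag): even-index sum = 459 mod 256 = 203; odd-index sum = 349 mod 256 = 93 → cb 5d.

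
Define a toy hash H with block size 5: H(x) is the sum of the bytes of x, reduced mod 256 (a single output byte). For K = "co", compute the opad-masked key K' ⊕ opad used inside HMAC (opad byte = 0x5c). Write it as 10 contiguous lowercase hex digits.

3f335c5c5c

Key "co" = 63 6f is 2 bytes ≤ B = 5; zero-pad to 5 bytes: K' = 63 6f 00 00 00.
XOR each byte with 0x5c: 63⊕5c=3f, 6f⊕5c=33, 00⊕5c=5c, 00⊕5c=5c, 00⊕5c=5c.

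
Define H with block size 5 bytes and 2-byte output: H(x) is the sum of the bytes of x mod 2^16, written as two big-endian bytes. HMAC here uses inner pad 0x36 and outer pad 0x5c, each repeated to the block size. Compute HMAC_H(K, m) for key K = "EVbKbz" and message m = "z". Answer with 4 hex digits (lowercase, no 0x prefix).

Key "EVbKbz" = 45 56 62 4b 62 7a is 6 bytes > B = 5, so hash it first: H(key) = 02 24, then zero-pad to 5 bytes: K' = 02 24 00 00 00.
K' ⊕ ipad = 34 12 36 36 36.  K' ⊕ opad = 5e 78 5c 5c 5c.
Inner input = (K'⊕ipad) ∥ m = 34 12 36 36 36 ∥ 7a.
Inner hash: sum = 52+18+54+54+54+122 = 354 → 01 62.
Outer input = (K'⊕opad) ∥ inner = 5e 78 5c 5c 5c ∥ 01 62.
Outer hash (tag): sum = 94+120+92+92+92+1+98 = 589 → 02 4d.

024d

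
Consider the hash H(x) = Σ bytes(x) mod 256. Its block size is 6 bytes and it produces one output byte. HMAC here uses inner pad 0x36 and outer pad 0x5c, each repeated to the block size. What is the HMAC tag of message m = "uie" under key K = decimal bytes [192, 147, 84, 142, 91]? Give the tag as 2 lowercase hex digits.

Key decimal bytes [192, 147, 84, 142, 91] = c0 93 54 8e 5b is 5 bytes ≤ B = 6; zero-pad to 6 bytes: K' = c0 93 54 8e 5b 00.
K' ⊕ ipad = f6 a5 62 b8 6d 36.  K' ⊕ opad = 9c cf 08 d2 07 5c.
Inner input = (K'⊕ipad) ∥ m = f6 a5 62 b8 6d 36 ∥ 75 69 65.
Inner hash: sum = 246+165+98+184+109+54+117+105+101 = 1179; mod 256 = 155 → 9b.
Outer input = (K'⊕opad) ∥ inner = 9c cf 08 d2 07 5c ∥ 9b.
Outer hash (tag): sum = 156+207+8+210+7+92+155 = 835; mod 256 = 67 → 43.

43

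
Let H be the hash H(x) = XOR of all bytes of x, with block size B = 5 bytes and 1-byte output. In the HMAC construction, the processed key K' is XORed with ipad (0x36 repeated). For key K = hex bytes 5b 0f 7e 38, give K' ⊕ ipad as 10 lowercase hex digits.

6d39480e36

Key hex bytes 5b 0f 7e 38 is 4 bytes ≤ B = 5; zero-pad to 5 bytes: K' = 5b 0f 7e 38 00.
XOR each byte with 0x36: 5b⊕36=6d, 0f⊕36=39, 7e⊕36=48, 38⊕36=0e, 00⊕36=36.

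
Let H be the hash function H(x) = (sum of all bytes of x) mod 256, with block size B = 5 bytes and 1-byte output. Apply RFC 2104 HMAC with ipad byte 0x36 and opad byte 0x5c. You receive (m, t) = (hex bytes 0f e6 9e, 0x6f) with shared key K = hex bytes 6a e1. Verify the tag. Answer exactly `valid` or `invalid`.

valid

Key hex bytes 6a e1 is 2 bytes ≤ B = 5; zero-pad to 5 bytes: K' = 6a e1 00 00 00.
K' ⊕ ipad = 5c d7 36 36 36; K' ⊕ opad = 36 bd 5c 5c 5c.
Inner hash: sum = 92+215+54+54+54+15+230+158 = 872; mod 256 = 104 → 68.
Outer hash (recomputed tag): sum = 54+189+92+92+92+104 = 623; mod 256 = 111 → 6f.
Recomputed tag = 6f; claimed = 6f → match.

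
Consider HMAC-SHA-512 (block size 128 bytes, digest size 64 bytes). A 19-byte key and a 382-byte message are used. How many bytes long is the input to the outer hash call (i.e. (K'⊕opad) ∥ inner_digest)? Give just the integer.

Key is 19 ≤ 128 bytes, zero-padded: |K'| = 128.
Outer input = (K'⊕opad) ∥ H(inner) → 128 + 64 = 192 bytes.

192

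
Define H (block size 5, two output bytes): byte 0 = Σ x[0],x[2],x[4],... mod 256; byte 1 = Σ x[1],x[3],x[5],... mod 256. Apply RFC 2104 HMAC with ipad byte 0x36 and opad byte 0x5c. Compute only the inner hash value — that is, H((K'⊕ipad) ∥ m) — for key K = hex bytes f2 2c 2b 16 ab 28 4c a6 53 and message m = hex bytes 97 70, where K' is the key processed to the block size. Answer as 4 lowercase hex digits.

Key hex bytes f2 2c 2b 16 ab 28 4c a6 53 is 9 bytes > B = 5, so hash it first: H(key) = 67 10, then zero-pad to 5 bytes: K' = 67 10 00 00 00.
K' ⊕ ipad = 51 26 36 36 36.
Inner input = 51 26 36 36 36 ∥ 97 70.
Inner hash: even-index sum = 301 mod 256 = 45; odd-index sum = 243 mod 256 = 243 → 2d f3.

2df3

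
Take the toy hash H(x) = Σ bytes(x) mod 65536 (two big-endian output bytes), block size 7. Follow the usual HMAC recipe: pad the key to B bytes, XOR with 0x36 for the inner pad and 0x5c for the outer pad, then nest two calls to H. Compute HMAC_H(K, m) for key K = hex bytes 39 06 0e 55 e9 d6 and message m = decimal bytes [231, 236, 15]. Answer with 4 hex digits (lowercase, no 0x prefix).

036a

Key hex bytes 39 06 0e 55 e9 d6 is 6 bytes ≤ B = 7; zero-pad to 7 bytes: K' = 39 06 0e 55 e9 d6 00.
K' ⊕ ipad = 0f 30 38 63 df e0 36.  K' ⊕ opad = 65 5a 52 09 b5 8a 5c.
Inner input = (K'⊕ipad) ∥ m = 0f 30 38 63 df e0 36 ∥ e7 ec 0f.
Inner hash: sum = 15+48+56+99+223+224+54+231+236+15 = 1201 → 04 b1.
Outer input = (K'⊕opad) ∥ inner = 65 5a 52 09 b5 8a 5c ∥ 04 b1.
Outer hash (tag): sum = 101+90+82+9+181+138+92+4+177 = 874 → 03 6a.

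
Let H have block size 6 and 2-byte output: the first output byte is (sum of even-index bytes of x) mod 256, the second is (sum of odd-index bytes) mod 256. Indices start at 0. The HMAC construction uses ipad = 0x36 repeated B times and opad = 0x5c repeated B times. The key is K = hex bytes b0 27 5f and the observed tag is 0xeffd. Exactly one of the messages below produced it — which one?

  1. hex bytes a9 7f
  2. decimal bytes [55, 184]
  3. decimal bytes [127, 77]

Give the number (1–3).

Key hex bytes b0 27 5f is 3 bytes ≤ B = 6; zero-pad to 6 bytes: K' = b0 27 5f 00 00 00.
K' ⊕ ipad = 86 11 69 36 36 36; K' ⊕ opad = ec 7b 03 5c 5c 5c.
m1: inner = H(86 11 69 36 36 36 a9 7f) = ce fc; tag = H(ec 7b 03 5c 5c 5c ce fc) = 192f
m2: inner = H(86 11 69 36 36 36 37 b8) = 5c 35; tag = H(ec 7b 03 5c 5c 5c 5c 35) = a768
m3: inner = H(86 11 69 36 36 36 7f 4d) = a4 ca; tag = H(ec 7b 03 5c 5c 5c a4 ca) = effd ← matches

3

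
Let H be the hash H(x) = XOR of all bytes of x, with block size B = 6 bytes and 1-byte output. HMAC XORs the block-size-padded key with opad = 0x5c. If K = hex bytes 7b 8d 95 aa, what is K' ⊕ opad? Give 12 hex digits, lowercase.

27d1c9f65c5c

Key hex bytes 7b 8d 95 aa is 4 bytes ≤ B = 6; zero-pad to 6 bytes: K' = 7b 8d 95 aa 00 00.
XOR each byte with 0x5c: 7b⊕5c=27, 8d⊕5c=d1, 95⊕5c=c9, aa⊕5c=f6, 00⊕5c=5c, 00⊕5c=5c.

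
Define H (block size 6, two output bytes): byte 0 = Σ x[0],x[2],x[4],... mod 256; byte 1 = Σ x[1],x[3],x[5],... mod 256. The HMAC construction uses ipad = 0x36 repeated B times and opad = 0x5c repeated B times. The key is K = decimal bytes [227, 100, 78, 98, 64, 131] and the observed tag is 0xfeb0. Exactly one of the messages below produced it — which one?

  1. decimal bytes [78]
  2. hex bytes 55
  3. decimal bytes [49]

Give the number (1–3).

1

Key decimal bytes [227, 100, 78, 98, 64, 131] = e3 64 4e 62 40 83 is exactly B = 6 bytes: K' = e3 64 4e 62 40 83.
K' ⊕ ipad = d5 52 78 54 76 b5; K' ⊕ opad = bf 38 12 3e 1c df.
m1: inner = H(d5 52 78 54 76 b5 4e) = 11 5b; tag = H(bf 38 12 3e 1c df 11 5b) = feb0 ← matches
m2: inner = H(d5 52 78 54 76 b5 55) = 18 5b; tag = H(bf 38 12 3e 1c df 18 5b) = 05b0
m3: inner = H(d5 52 78 54 76 b5 31) = f4 5b; tag = H(bf 38 12 3e 1c df f4 5b) = e1b0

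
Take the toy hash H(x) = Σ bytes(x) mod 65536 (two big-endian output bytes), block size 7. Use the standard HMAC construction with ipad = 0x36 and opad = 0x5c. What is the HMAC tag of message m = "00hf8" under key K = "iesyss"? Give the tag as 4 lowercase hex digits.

01eb

Key "iesyss" = 69 65 73 79 73 73 is 6 bytes ≤ B = 7; zero-pad to 7 bytes: K' = 69 65 73 79 73 73 00.
K' ⊕ ipad = 5f 53 45 4f 45 45 36.  K' ⊕ opad = 35 39 2f 25 2f 2f 5c.
Inner input = (K'⊕ipad) ∥ m = 5f 53 45 4f 45 45 36 ∥ 30 30 68 66 38.
Inner hash: sum = 95+83+69+79+69+69+54+48+48+104+102+56 = 876 → 03 6c.
Outer input = (K'⊕opad) ∥ inner = 35 39 2f 25 2f 2f 5c ∥ 03 6c.
Outer hash (tag): sum = 53+57+47+37+47+47+92+3+108 = 491 → 01 eb.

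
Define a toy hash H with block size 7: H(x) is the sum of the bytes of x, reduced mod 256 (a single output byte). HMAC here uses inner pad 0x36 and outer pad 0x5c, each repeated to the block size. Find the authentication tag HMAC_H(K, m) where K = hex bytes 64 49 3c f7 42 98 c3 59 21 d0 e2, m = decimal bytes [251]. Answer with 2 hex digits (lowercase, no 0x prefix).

fb

Key hex bytes 64 49 3c f7 42 98 c3 59 21 d0 e2 is 11 bytes > B = 7, so hash it first: H(key) = a9, then zero-pad to 7 bytes: K' = a9 00 00 00 00 00 00.
K' ⊕ ipad = 9f 36 36 36 36 36 36.  K' ⊕ opad = f5 5c 5c 5c 5c 5c 5c.
Inner input = (K'⊕ipad) ∥ m = 9f 36 36 36 36 36 36 ∥ fb.
Inner hash: sum = 159+54+54+54+54+54+54+251 = 734; mod 256 = 222 → de.
Outer input = (K'⊕opad) ∥ inner = f5 5c 5c 5c 5c 5c 5c ∥ de.
Outer hash (tag): sum = 245+92+92+92+92+92+92+222 = 1019; mod 256 = 251 → fb.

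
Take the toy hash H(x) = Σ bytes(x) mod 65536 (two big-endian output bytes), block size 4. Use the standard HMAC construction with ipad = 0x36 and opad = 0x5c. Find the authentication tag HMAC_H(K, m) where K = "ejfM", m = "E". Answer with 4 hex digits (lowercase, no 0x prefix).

Key "ejfM" = 65 6a 66 4d is exactly B = 4 bytes: K' = 65 6a 66 4d.
K' ⊕ ipad = 53 5c 50 7b.  K' ⊕ opad = 39 36 3a 11.
Inner input = (K'⊕ipad) ∥ m = 53 5c 50 7b ∥ 45.
Inner hash: sum = 83+92+80+123+69 = 447 → 01 bf.
Outer input = (K'⊕opad) ∥ inner = 39 36 3a 11 ∥ 01 bf.
Outer hash (tag): sum = 57+54+58+17+1+191 = 378 → 01 7a.

017a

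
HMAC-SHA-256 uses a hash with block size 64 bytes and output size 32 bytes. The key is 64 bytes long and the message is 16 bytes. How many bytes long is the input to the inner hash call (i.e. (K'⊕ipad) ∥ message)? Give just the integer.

Key is 64 ≤ 64 bytes, zero-padded: |K'| = 64.
Inner input = (K'⊕ipad) ∥ m → 64 + 16 = 80 bytes.

80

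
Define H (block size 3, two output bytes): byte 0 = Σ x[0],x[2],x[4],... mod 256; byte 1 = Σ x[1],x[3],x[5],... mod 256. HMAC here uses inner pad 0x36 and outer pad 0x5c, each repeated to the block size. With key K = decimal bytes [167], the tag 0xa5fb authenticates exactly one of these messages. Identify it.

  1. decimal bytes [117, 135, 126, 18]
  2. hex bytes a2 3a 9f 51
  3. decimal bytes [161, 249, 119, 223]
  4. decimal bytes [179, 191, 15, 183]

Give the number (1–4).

Key decimal bytes [167] = a7 is 1 byte ≤ B = 3; zero-pad to 3 bytes: K' = a7 00 00.
K' ⊕ ipad = 91 36 36; K' ⊕ opad = fb 5c 5c.
m1: inner = H(91 36 36 75 87 7e 12) = 60 29; tag = H(fb 5c 5c 60 29) = 80bc
m2: inner = H(91 36 36 a2 3a 9f 51) = 52 77; tag = H(fb 5c 5c 52 77) = ceae
m3: inner = H(91 36 36 a1 f9 77 df) = 9f 4e; tag = H(fb 5c 5c 9f 4e) = a5fb ← matches
m4: inner = H(91 36 36 b3 bf 0f b7) = 3d f8; tag = H(fb 5c 5c 3d f8) = 4f99

3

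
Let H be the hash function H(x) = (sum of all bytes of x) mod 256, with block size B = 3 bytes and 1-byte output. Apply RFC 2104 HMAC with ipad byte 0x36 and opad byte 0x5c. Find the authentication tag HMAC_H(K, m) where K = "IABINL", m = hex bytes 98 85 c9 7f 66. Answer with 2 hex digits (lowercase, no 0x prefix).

Key "IABINL" = 49 41 42 49 4e 4c is 6 bytes > B = 3, so hash it first: H(key) = af, then zero-pad to 3 bytes: K' = af 00 00.
K' ⊕ ipad = 99 36 36.  K' ⊕ opad = f3 5c 5c.
Inner input = (K'⊕ipad) ∥ m = 99 36 36 ∥ 98 85 c9 7f 66.
Inner hash: sum = 153+54+54+152+133+201+127+102 = 976; mod 256 = 208 → d0.
Outer input = (K'⊕opad) ∥ inner = f3 5c 5c ∥ d0.
Outer hash (tag): sum = 243+92+92+208 = 635; mod 256 = 123 → 7b.

7b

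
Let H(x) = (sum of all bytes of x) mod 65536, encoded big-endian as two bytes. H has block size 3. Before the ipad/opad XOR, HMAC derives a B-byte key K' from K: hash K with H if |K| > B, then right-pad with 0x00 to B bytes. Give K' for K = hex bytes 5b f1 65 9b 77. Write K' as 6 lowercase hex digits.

|K| = 5 > B = 3, so first hash the key.
H(K): sum = 91+241+101+155+119 = 707 → 02 c3.
Zero-pad H(K) = 02 c3 to 3 bytes: K' = 02 c3 00.

02c300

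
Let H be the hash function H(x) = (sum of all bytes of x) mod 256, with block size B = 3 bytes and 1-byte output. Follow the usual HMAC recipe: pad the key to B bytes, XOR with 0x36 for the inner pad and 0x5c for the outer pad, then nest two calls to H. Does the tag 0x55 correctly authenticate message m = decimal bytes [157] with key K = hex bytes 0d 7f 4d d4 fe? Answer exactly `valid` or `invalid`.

valid

Key hex bytes 0d 7f 4d d4 fe is 5 bytes > B = 3, so hash it first: H(key) = ab, then zero-pad to 3 bytes: K' = ab 00 00.
K' ⊕ ipad = 9d 36 36; K' ⊕ opad = f7 5c 5c.
Inner hash: sum = 157+54+54+157 = 422; mod 256 = 166 → a6.
Outer hash (recomputed tag): sum = 247+92+92+166 = 597; mod 256 = 85 → 55.
Recomputed tag = 55; claimed = 55 → match.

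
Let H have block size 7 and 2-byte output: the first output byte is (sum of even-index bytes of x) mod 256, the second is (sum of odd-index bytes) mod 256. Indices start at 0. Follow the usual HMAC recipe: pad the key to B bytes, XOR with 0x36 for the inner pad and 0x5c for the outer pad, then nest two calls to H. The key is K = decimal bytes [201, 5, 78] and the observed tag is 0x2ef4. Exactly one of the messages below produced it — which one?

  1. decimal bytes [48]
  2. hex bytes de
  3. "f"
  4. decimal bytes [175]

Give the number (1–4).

1

Key decimal bytes [201, 5, 78] = c9 05 4e is 3 bytes ≤ B = 7; zero-pad to 7 bytes: K' = c9 05 4e 00 00 00 00.
K' ⊕ ipad = ff 33 78 36 36 36 36; K' ⊕ opad = 95 59 12 5c 5c 5c 5c.
m1: inner = H(ff 33 78 36 36 36 36 30) = e3 cf; tag = H(95 59 12 5c 5c 5c 5c e3 cf) = 2ef4 ← matches
m2: inner = H(ff 33 78 36 36 36 36 de) = e3 7d; tag = H(95 59 12 5c 5c 5c 5c e3 7d) = dcf4
m3: inner = H(ff 33 78 36 36 36 36 66) = e3 05; tag = H(95 59 12 5c 5c 5c 5c e3 05) = 64f4
m4: inner = H(ff 33 78 36 36 36 36 af) = e3 4e; tag = H(95 59 12 5c 5c 5c 5c e3 4e) = adf4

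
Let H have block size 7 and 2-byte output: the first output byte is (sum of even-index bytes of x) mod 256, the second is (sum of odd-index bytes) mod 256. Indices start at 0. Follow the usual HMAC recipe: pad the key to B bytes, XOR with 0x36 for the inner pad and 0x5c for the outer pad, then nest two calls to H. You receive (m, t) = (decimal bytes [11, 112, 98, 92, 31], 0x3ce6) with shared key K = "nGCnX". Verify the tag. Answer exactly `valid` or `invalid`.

valid

Key "nGCnX" = 6e 47 43 6e 58 is 5 bytes ≤ B = 7; zero-pad to 7 bytes: K' = 6e 47 43 6e 58 00 00.
K' ⊕ ipad = 58 71 75 58 6e 36 36; K' ⊕ opad = 32 1b 1f 32 04 5c 5c.
Inner hash: even-index sum = 573 mod 256 = 61; odd-index sum = 395 mod 256 = 139 → 3d 8b.
Outer hash (recomputed tag): even-index sum = 316 mod 256 = 60; odd-index sum = 230 mod 256 = 230 → 3c e6.
Recomputed tag = 3ce6; claimed = 3ce6 → match.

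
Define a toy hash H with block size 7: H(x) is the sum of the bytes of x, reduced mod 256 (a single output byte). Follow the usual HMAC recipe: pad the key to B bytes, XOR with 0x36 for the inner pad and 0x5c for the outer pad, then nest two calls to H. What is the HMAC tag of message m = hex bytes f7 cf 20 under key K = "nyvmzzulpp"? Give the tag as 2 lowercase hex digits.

be

Key "nyvmzzulpp" = 6e 79 76 6d 7a 7a 75 6c 70 70 is 10 bytes > B = 7, so hash it first: H(key) = 7f, then zero-pad to 7 bytes: K' = 7f 00 00 00 00 00 00.
K' ⊕ ipad = 49 36 36 36 36 36 36.  K' ⊕ opad = 23 5c 5c 5c 5c 5c 5c.
Inner input = (K'⊕ipad) ∥ m = 49 36 36 36 36 36 36 ∥ f7 cf 20.
Inner hash: sum = 73+54+54+54+54+54+54+247+207+32 = 883; mod 256 = 115 → 73.
Outer input = (K'⊕opad) ∥ inner = 23 5c 5c 5c 5c 5c 5c ∥ 73.
Outer hash (tag): sum = 35+92+92+92+92+92+92+115 = 702; mod 256 = 190 → be.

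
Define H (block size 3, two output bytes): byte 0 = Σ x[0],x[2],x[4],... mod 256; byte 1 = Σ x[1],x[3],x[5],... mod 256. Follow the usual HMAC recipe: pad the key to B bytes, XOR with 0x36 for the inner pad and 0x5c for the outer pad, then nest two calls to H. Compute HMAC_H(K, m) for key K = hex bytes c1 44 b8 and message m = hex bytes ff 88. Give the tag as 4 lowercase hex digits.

f225

Key hex bytes c1 44 b8 is exactly B = 3 bytes: K' = c1 44 b8.
K' ⊕ ipad = f7 72 8e.  K' ⊕ opad = 9d 18 e4.
Inner input = (K'⊕ipad) ∥ m = f7 72 8e ∥ ff 88.
Inner hash: even-index sum = 525 mod 256 = 13; odd-index sum = 369 mod 256 = 113 → 0d 71.
Outer input = (K'⊕opad) ∥ inner = 9d 18 e4 ∥ 0d 71.
Outer hash (tag): even-index sum = 498 mod 256 = 242; odd-index sum = 37 mod 256 = 37 → f2 25.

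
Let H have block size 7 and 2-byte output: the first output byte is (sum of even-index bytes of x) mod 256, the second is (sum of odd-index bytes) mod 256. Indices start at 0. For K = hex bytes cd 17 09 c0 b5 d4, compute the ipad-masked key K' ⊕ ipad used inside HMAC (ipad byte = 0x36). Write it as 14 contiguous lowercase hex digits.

Key hex bytes cd 17 09 c0 b5 d4 is 6 bytes ≤ B = 7; zero-pad to 7 bytes: K' = cd 17 09 c0 b5 d4 00.
XOR each byte with 0x36: cd⊕36=fb, 17⊕36=21, 09⊕36=3f, c0⊕36=f6, b5⊕36=83, d4⊕36=e2, 00⊕36=36.

fb213ff683e236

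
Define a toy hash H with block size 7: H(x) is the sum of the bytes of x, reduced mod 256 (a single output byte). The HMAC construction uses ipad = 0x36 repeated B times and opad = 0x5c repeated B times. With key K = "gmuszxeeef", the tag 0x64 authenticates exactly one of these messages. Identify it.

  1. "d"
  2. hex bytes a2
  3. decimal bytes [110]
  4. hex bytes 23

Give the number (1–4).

1

Key "gmuszxeeef" = 67 6d 75 73 7a 78 65 65 65 66 is 10 bytes > B = 7, so hash it first: H(key) = 43, then zero-pad to 7 bytes: K' = 43 00 00 00 00 00 00.
K' ⊕ ipad = 75 36 36 36 36 36 36; K' ⊕ opad = 1f 5c 5c 5c 5c 5c 5c.
m1: inner = H(75 36 36 36 36 36 36 64) = 1d; tag = H(1f 5c 5c 5c 5c 5c 5c 1d) = 64 ← matches
m2: inner = H(75 36 36 36 36 36 36 a2) = 5b; tag = H(1f 5c 5c 5c 5c 5c 5c 5b) = a2
m3: inner = H(75 36 36 36 36 36 36 6e) = 27; tag = H(1f 5c 5c 5c 5c 5c 5c 27) = 6e
m4: inner = H(75 36 36 36 36 36 36 23) = dc; tag = H(1f 5c 5c 5c 5c 5c 5c dc) = 23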